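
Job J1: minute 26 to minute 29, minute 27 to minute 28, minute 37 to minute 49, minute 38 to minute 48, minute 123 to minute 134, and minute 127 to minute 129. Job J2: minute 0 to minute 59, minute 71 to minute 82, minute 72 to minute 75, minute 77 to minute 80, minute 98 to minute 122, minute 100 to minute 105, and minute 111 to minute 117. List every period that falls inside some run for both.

minute 26 to minute 29, minute 37 to minute 49

Merge the first list: minute 26 to minute 29, minute 37 to minute 49, minute 123 to minute 134.
Merge the second list: minute 0 to minute 59, minute 71 to minute 82, minute 98 to minute 122.
minute 26 to minute 29 ∩ B → minute 26 to minute 29.
minute 37 to minute 49 ∩ B → minute 37 to minute 49.
minute 123 to minute 134 meets no B interval.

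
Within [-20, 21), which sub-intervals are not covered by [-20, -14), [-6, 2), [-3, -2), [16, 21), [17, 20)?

[-14, -6) ∪ [2, 16)

After merging, the occupied span is [-20, -14), [-6, 2), [16, 21).
Complement within [-20, 21): [-14, -6), [2, 16).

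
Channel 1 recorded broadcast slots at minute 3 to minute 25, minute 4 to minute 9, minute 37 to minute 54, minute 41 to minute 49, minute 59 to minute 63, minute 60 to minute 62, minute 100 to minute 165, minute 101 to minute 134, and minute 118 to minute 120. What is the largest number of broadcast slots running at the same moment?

3

Sweep endpoints in order; track running count of active intervals.
Peak of 3 reached at minute 118.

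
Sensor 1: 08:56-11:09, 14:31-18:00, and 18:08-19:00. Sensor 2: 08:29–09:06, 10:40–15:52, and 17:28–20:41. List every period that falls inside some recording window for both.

08:56–09:06, 10:40–11:09, 14:31–15:52, 17:28–18:00, 18:08–19:00

08:56–11:09 overlaps B on 08:56–09:06, 10:40–11:09.
14:31–18:00 overlaps B on 14:31–15:52, 17:28–18:00.
18:08–19:00 overlaps B on 18:08–19:00.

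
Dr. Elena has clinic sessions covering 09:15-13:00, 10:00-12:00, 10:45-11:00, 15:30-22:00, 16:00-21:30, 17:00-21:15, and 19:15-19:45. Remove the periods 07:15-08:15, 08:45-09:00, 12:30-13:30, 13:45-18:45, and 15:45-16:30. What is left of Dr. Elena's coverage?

Merge the first list: 09:15–13:00, 15:30–22:00.
Merge the second list: 07:15–08:15, 08:45–09:00, 12:30–13:30, 13:45–18:45.
09:15–13:00 with B removed leaves 09:15–12:30.
15:30–22:00 with B removed leaves 18:45–22:00.

09:15–12:30, 18:45–22:00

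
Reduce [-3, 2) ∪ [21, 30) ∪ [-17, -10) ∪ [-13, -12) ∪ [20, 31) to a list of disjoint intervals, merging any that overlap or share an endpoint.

[-17, -10) ∪ [-3, 2) ∪ [20, 31)

Sort by start: [-17, -10), [-13, -12), [-3, 2), [20, 31), [21, 30).
[-13, -12) overlaps/touches [-17, -10) → extend to [-17, -10).
[-3, 2) is disjoint → start new block.
[20, 31) is disjoint → start new block.
[21, 30) overlaps/touches [20, 31) → extend to [20, 31).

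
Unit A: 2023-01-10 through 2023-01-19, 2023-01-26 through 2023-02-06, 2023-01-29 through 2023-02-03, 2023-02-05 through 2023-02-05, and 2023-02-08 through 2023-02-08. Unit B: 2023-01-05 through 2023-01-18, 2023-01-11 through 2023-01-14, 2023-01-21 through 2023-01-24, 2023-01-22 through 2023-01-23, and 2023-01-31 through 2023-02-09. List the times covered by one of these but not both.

A, merged: 2023-01-10 through 2023-01-19, 2023-01-26 through 2023-02-06, 2023-02-08 through 2023-02-08.
B, merged: 2023-01-05 through 2023-01-18, 2023-01-21 through 2023-01-24, 2023-01-31 through 2023-02-09.
Only in the first: 2023-01-19 through 2023-01-19, 2023-01-26 through 2023-01-30.
Only in the second: 2023-01-05 through 2023-01-09, 2023-01-21 through 2023-01-24, 2023-02-07 through 2023-02-07, 2023-02-09 through 2023-02-09.
Together these are the periods covered by exactly one.

2023-01-05 through 2023-01-09, 2023-01-19 through 2023-01-19, 2023-01-21 through 2023-01-24, 2023-01-26 through 2023-01-30, 2023-02-07 through 2023-02-07, 2023-02-09 through 2023-02-09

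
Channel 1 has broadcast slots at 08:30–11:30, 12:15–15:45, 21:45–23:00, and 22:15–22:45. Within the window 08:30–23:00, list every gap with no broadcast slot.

Covered (merged): 08:30-11:30, 12:15-15:45, 21:45-23:00.
Uncovered inside 08:30-23:00: 11:30-12:15, 15:45-21:45.

11:30-12:15, 15:45-21:45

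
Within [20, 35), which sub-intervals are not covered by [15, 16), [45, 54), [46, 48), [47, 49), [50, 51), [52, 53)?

[20, 35)

After merging, the occupied span is [15, 16), [45, 54).
Uncovered inside [20, 35): [20, 35).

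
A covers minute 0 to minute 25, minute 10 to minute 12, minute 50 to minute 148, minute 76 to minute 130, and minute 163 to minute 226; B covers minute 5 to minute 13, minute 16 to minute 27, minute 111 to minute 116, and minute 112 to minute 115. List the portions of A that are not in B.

A, merged: minute 0 to minute 25, minute 50 to minute 148, minute 163 to minute 226.
B, merged: minute 5 to minute 13, minute 16 to minute 27, minute 111 to minute 116.
minute 0 to minute 25 \ B = minute 0 to minute 5, minute 13 to minute 16.
minute 50 to minute 148 \ B = minute 50 to minute 111, minute 116 to minute 148.
minute 163 to minute 226: nothing removed.

minute 0 to minute 5, minute 13 to minute 16, minute 50 to minute 111, minute 116 to minute 148, minute 163 to minute 226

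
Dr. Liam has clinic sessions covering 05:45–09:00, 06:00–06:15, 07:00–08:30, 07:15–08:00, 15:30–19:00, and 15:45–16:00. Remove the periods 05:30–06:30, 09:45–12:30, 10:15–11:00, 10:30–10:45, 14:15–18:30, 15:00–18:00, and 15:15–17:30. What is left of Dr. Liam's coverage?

First set merges to 05:45-09:00, 15:30-19:00.
Second set merges to 05:30-06:30, 09:45-12:30, 14:15-18:30.
05:45-09:00 minus B → 06:30-09:00.
15:30-19:00 minus B → 18:30-19:00.

06:30-09:00, 18:30-19:00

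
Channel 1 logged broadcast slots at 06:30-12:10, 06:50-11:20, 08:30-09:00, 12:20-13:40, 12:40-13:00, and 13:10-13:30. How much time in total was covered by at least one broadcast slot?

Merged: 06:30–12:10, 12:20–13:40.
Lengths: 5 h 40 min + 1 h 20 min = 7 h.

7 h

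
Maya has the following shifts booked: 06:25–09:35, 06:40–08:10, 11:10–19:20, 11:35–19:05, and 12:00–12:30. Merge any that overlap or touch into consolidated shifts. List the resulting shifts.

06:40-08:10 overlaps/touches 06:25-09:35 → extend to 06:25-09:35.
11:10-19:20 is disjoint → start new block.
11:35-19:05 overlaps/touches 11:10-19:20 → extend to 11:10-19:20.
12:00-12:30 overlaps/touches 11:10-19:20 → extend to 11:10-19:20.

06:25-09:35, 11:10-19:20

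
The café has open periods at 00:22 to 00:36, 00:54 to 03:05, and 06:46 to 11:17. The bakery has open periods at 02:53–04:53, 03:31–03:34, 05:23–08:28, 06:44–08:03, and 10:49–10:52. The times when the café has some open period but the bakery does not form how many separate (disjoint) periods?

Second set merges to 02:53–04:53, 05:23–08:28, 10:49–10:52.
A \ B = 00:22–00:36, 00:54–02:53, 08:28–10:49, 10:52–11:17.
That is 4 disjoint pieces.

4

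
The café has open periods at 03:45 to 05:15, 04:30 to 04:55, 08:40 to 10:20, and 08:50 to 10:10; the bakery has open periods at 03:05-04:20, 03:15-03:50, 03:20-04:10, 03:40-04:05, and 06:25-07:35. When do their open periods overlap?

First set merges to 03:45-05:15, 08:40-10:20.
Second set merges to 03:05-04:20, 06:25-07:35.
03:45-05:15 meets the second set on 03:45-04:20.
08:40-10:20: no overlap with the second set.

03:45-04:20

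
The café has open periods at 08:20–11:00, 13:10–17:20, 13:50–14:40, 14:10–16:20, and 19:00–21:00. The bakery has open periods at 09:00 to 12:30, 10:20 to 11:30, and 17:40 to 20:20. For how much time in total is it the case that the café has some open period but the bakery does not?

Merge the first list: 08:20–11:00, 13:10–17:20, 19:00–21:00.
Merge the second list: 09:00–12:30, 17:40–20:20.
A \ B = 08:20–09:00, 13:10–17:20, 20:20–21:00.
Total: 40 min + 4 h 10 min + 40 min = 5 h 30 min.

5 h 30 min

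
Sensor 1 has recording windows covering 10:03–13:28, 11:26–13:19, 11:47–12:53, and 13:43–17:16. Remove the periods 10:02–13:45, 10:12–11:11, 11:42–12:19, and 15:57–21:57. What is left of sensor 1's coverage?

First set merges to 10:03–13:28, 13:43–17:16.
Second set merges to 10:02–13:45, 15:57–21:57.
10:03–13:28: entirely removed.
13:43–17:16 \ B = 13:45–15:57.

13:45–15:57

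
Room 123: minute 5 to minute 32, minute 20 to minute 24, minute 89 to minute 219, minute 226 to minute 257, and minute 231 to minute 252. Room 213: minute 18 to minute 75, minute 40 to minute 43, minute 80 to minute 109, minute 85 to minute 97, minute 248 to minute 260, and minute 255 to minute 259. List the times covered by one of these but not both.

First set merges to minute 5 to minute 32, minute 89 to minute 219, minute 226 to minute 257.
Second set merges to minute 18 to minute 75, minute 80 to minute 109, minute 248 to minute 260.
A but not B: minute 5 to minute 18, minute 109 to minute 219, minute 226 to minute 248.
B but not A: minute 32 to minute 75, minute 80 to minute 89, minute 257 to minute 260.
Combining gives A △ B.

minute 5 to minute 18, minute 32 to minute 75, minute 80 to minute 89, minute 109 to minute 219, minute 226 to minute 248, minute 257 to minute 260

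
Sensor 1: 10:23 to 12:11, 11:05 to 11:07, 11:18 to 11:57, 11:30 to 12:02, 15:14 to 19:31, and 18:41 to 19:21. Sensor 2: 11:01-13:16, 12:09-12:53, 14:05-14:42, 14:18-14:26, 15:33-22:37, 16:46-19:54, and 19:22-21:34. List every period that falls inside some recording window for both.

11:01–12:11, 15:33–19:31

Merge the first list: 10:23–12:11, 15:14–19:31.
Merge the second list: 11:01–13:16, 14:05–14:42, 15:33–22:37.
10:23–12:11 overlaps B on 11:01–12:11.
15:14–19:31 overlaps B on 15:33–19:31.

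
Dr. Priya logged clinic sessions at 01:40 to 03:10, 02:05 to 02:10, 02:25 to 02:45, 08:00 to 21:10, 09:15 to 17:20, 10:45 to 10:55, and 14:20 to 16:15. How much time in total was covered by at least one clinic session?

14 h 40 min

Merged: 01:40–03:10, 08:00–21:10.
Lengths: 1 h 30 min + 13 h 10 min = 14 h 40 min.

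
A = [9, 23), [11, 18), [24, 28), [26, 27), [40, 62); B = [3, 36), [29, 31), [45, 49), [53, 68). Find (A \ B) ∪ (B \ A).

[3, 9) ∪ [23, 24) ∪ [28, 36) ∪ [40, 45) ∪ [49, 53) ∪ [62, 68)

First set merges to [9, 23), [24, 28), [40, 62).
Second set merges to [3, 36), [45, 49), [53, 68).
A \ B = [40, 45), [49, 53).
B \ A = [3, 9), [23, 24), [28, 36), [62, 68).
Union of the two gives the symmetric difference.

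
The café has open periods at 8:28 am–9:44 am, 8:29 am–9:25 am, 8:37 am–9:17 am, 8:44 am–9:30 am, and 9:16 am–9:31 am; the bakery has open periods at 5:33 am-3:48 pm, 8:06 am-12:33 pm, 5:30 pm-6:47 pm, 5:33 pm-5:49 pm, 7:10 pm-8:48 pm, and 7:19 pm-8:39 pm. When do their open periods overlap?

First set merges to 8:28 am–9:44 am.
Second set merges to 5:33 am–3:48 pm, 5:30 pm–6:47 pm, 7:10 pm–8:48 pm.
8:28 am–9:44 am ∩ B → 8:28 am–9:44 am.

8:28 am–9:44 am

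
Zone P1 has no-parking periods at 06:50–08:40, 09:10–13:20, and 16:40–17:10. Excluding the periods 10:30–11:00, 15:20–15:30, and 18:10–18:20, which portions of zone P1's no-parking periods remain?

06:50–08:40, 09:10–10:30, 11:00–13:20, 16:40–17:10

06:50–08:40: no B overlap → unchanged.
09:10–13:20 minus B → 09:10–10:30, 11:00–13:20.
16:40–17:10: no B overlap → unchanged.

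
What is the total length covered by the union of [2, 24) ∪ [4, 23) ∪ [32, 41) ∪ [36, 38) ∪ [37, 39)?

Merged: [2, 24), [32, 41).
Lengths: 22 + 9 = 31.

31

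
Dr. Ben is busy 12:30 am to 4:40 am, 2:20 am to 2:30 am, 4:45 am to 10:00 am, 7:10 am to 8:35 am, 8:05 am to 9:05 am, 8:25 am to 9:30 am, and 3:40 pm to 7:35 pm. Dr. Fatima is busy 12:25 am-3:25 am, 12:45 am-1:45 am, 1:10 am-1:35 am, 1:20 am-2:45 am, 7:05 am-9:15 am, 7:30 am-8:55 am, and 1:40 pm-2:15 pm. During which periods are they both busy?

12:30 am-3:25 am, 7:05 am-9:15 am

Merge the first list: 12:30 am-4:40 am, 4:45 am-10:00 am, 3:40 pm-7:35 pm.
Merge the second list: 12:25 am-3:25 am, 7:05 am-9:15 am, 1:40 pm-2:15 pm.
12:30 am-4:40 am meets the second set on 12:30 am-3:25 am.
4:45 am-10:00 am meets the second set on 7:05 am-9:15 am.
3:40 pm-7:35 pm: no overlap with the second set.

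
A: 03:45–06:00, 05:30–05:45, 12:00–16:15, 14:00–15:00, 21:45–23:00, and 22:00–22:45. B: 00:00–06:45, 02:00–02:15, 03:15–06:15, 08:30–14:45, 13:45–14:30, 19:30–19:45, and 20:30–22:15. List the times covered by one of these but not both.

00:00–03:45, 06:00–06:45, 08:30–12:00, 14:45–16:15, 19:30–19:45, 20:30–21:45, 22:15–23:00

First set merges to 03:45–06:00, 12:00–16:15, 21:45–23:00.
Second set merges to 00:00–06:45, 08:30–14:45, 19:30–19:45, 20:30–22:15.
A but not B: 14:45–16:15, 22:15–23:00.
B but not A: 00:00–03:45, 06:00–06:45, 08:30–12:00, 19:30–19:45, 20:30–21:45.
Combining gives A △ B.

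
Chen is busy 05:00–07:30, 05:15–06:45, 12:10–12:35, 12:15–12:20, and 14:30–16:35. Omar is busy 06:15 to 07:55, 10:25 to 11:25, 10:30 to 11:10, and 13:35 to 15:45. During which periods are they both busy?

06:15–07:30, 14:30–15:45

First set merges to 05:00–07:30, 12:10–12:35, 14:30–16:35.
Second set merges to 06:15–07:55, 10:25–11:25, 13:35–15:45.
05:00–07:30 overlaps B on 06:15–07:30.
12:10–12:35 falls entirely outside B.
14:30–16:35 overlaps B on 14:30–15:45.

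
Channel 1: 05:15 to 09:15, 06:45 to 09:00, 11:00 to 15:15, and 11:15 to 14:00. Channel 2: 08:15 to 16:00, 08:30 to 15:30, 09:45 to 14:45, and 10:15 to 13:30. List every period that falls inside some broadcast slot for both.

08:15–09:15, 11:00–15:15

First set merges to 05:15–09:15, 11:00–15:15.
Second set merges to 08:15–16:00.
05:15–09:15 meets the second set on 08:15–09:15.
11:00–15:15 meets the second set on 11:00–15:15.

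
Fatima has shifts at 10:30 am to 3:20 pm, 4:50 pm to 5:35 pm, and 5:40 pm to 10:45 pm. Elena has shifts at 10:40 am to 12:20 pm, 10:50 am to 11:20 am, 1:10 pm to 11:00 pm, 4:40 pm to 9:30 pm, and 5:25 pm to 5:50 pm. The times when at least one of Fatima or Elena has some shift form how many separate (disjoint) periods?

1

Merge the second list: 10:40 am-12:20 pm, 1:10 pm-11:00 pm.
A ∪ B = 10:30 am-11:00 pm.
That is 1 disjoint piece.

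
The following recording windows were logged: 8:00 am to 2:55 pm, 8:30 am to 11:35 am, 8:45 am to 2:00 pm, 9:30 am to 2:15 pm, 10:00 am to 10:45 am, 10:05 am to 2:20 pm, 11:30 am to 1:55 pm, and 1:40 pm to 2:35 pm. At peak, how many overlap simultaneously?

6

Sweep endpoints in order; track running count of active intervals.
Peak of 6 reached at 10:05 am.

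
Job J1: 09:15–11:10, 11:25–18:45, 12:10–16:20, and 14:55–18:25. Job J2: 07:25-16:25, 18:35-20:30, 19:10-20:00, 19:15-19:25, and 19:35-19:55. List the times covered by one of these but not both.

Merge the first list: 09:15–11:10, 11:25–18:45.
Merge the second list: 07:25–16:25, 18:35–20:30.
Only in the first: 16:25–18:35.
Only in the second: 07:25–09:15, 11:10–11:25, 18:45–20:30.
Together these are the periods covered by exactly one.

07:25–09:15, 11:10–11:25, 16:25–18:35, 18:45–20:30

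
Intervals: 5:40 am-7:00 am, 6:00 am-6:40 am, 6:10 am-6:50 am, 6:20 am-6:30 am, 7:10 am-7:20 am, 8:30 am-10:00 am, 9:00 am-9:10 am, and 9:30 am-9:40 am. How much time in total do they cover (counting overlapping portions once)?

3 h

Merged: 5:40 am–7:00 am, 7:10 am–7:20 am, 8:30 am–10:00 am.
Lengths: 1 h 20 min + 10 min + 1 h 30 min = 3 h.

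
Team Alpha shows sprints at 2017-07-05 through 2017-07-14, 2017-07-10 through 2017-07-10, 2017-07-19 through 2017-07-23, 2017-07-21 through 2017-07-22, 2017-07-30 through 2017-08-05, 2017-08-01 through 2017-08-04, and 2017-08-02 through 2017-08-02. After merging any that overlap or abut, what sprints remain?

2017-07-05 through 2017-07-14, 2017-07-19 through 2017-07-23, 2017-07-30 through 2017-08-05

2017-07-10 through 2017-07-10 overlaps/touches 2017-07-05 through 2017-07-14 → extend to 2017-07-05 through 2017-07-14.
2017-07-19 through 2017-07-23 is disjoint → start new block.
2017-07-21 through 2017-07-22 overlaps/touches 2017-07-19 through 2017-07-23 → extend to 2017-07-19 through 2017-07-23.
2017-07-30 through 2017-08-05 is disjoint → start new block.
2017-08-01 through 2017-08-04 overlaps/touches 2017-07-30 through 2017-08-05 → extend to 2017-07-30 through 2017-08-05.
2017-08-02 through 2017-08-02 overlaps/touches 2017-07-30 through 2017-08-05 → extend to 2017-07-30 through 2017-08-05.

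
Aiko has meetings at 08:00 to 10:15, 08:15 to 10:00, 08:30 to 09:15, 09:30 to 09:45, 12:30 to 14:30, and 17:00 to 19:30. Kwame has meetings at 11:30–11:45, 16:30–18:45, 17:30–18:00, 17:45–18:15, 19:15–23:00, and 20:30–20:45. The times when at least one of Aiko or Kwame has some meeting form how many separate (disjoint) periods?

A, merged: 08:00–10:15, 12:30–14:30, 17:00–19:30.
B, merged: 11:30–11:45, 16:30–18:45, 19:15–23:00.
A ∪ B = 08:00–10:15, 11:30–11:45, 12:30–14:30, 16:30–23:00.
That is 4 disjoint pieces.

4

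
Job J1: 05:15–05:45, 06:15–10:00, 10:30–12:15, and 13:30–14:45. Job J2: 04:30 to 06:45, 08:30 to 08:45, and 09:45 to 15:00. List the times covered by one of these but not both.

A but not B: 06:45–08:30, 08:45–09:45.
B but not A: 04:30–05:15, 05:45–06:15, 10:00–10:30, 12:15–13:30, 14:45–15:00.
Combining gives A △ B.

04:30–05:15, 05:45–06:15, 06:45–08:30, 08:45–09:45, 10:00–10:30, 12:15–13:30, 14:45–15:00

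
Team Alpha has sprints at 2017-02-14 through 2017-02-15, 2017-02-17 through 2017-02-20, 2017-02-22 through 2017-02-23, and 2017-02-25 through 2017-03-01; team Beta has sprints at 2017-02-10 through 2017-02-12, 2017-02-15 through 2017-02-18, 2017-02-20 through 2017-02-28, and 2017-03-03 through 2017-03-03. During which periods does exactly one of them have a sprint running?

2017-02-10 through 2017-02-12, 2017-02-14 through 2017-02-14, 2017-02-16 through 2017-02-16, 2017-02-19 through 2017-02-19, 2017-02-21 through 2017-02-21, 2017-02-24 through 2017-02-24, 2017-03-01 through 2017-03-01, 2017-03-03 through 2017-03-03

A \ B = 2017-02-14 through 2017-02-14, 2017-02-19 through 2017-02-19, 2017-03-01 through 2017-03-01.
B \ A = 2017-02-10 through 2017-02-12, 2017-02-16 through 2017-02-16, 2017-02-21 through 2017-02-21, 2017-02-24 through 2017-02-24, 2017-03-03 through 2017-03-03.
Union of the two gives the symmetric difference.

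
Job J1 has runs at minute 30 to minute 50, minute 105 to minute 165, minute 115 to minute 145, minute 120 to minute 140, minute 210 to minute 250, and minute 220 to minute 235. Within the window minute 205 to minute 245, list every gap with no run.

minute 205 to minute 210

The merged coverage is minute 30 to minute 50, minute 105 to minute 165, minute 210 to minute 250.
Complement within minute 205 to minute 245: minute 205 to minute 210.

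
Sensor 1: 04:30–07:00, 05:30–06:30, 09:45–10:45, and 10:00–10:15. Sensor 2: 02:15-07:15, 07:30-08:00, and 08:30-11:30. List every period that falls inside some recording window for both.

First set merges to 04:30–07:00, 09:45–10:45.
04:30–07:00 ∩ B → 04:30–07:00.
09:45–10:45 ∩ B → 09:45–10:45.

04:30–07:00, 09:45–10:45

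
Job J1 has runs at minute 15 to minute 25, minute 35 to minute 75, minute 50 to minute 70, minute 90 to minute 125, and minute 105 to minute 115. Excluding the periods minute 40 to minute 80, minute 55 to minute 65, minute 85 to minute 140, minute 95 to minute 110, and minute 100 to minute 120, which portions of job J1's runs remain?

Merge the first list: minute 15 to minute 25, minute 35 to minute 75, minute 90 to minute 125.
Merge the second list: minute 40 to minute 80, minute 85 to minute 140.
minute 15 to minute 25: nothing removed.
minute 35 to minute 75 \ B = minute 35 to minute 40.
minute 90 to minute 125: entirely removed.

minute 15 to minute 25, minute 35 to minute 40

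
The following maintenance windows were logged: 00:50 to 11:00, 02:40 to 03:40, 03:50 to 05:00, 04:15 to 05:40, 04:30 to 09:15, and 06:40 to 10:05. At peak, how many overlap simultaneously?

Sweep endpoints in order; track running count of active intervals.
Peak of 4 reached at 04:30.

4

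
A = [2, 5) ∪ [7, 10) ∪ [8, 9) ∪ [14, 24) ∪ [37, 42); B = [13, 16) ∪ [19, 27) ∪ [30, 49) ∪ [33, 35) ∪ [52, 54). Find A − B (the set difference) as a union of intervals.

A, merged: [2, 5), [7, 10), [14, 24), [37, 42).
B, merged: [13, 16), [19, 27), [30, 49), [52, 54).
[2, 5): nothing removed.
[7, 10): nothing removed.
[14, 24) \ B = [16, 19).
[37, 42): entirely removed.

[2, 5) ∪ [7, 10) ∪ [16, 19)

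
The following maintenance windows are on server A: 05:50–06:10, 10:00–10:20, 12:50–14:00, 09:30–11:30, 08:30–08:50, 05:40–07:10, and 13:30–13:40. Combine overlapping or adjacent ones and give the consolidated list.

05:40–07:10, 08:30–08:50, 09:30–11:30, 12:50–14:00

Sort by start: 05:40–07:10, 05:50–06:10, 08:30–08:50, 09:30–11:30, 10:00–10:20, 12:50–14:00, 13:30–13:40.
05:50–06:10 overlaps/touches 05:40–07:10 → extend to 05:40–07:10.
08:30–08:50 is disjoint → start new block.
09:30–11:30 is disjoint → start new block.
10:00–10:20 overlaps/touches 09:30–11:30 → extend to 09:30–11:30.
12:50–14:00 is disjoint → start new block.
13:30–13:40 overlaps/touches 12:50–14:00 → extend to 12:50–14:00.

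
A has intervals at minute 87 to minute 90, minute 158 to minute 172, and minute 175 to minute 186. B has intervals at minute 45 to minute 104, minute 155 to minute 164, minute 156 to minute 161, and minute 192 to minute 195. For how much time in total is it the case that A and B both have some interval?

9 minutes

B, merged: minute 45 to minute 104, minute 155 to minute 164, minute 192 to minute 195.
A ∩ B = minute 87 to minute 90, minute 158 to minute 164.
Total: 3 minutes + 6 minutes = 9 minutes.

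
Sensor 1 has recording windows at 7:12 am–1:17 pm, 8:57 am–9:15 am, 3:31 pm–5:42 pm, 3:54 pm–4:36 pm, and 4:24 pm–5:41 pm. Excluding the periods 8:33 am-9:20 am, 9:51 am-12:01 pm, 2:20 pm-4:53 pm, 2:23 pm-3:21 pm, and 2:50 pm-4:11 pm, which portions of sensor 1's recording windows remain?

A, merged: 7:12 am–1:17 pm, 3:31 pm–5:42 pm.
B, merged: 8:33 am–9:20 am, 9:51 am–12:01 pm, 2:20 pm–4:53 pm.
7:12 am–1:17 pm with B removed leaves 7:12 am–8:33 am, 9:20 am–9:51 am, 12:01 pm–1:17 pm.
3:31 pm–5:42 pm with B removed leaves 4:53 pm–5:42 pm.

7:12 am–8:33 am, 9:20 am–9:51 am, 12:01 pm–1:17 pm, 4:53 pm–5:42 pm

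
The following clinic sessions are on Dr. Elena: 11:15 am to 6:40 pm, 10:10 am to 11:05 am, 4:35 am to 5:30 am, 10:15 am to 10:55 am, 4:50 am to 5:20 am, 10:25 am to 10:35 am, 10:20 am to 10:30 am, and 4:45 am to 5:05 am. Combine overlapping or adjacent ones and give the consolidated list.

Sort by start: 4:35 am–5:30 am, 4:45 am–5:05 am, 4:50 am–5:20 am, 10:10 am–11:05 am, 10:15 am–10:55 am, 10:20 am–10:30 am, 10:25 am–10:35 am, 11:15 am–6:40 pm.
4:45 am–5:05 am overlaps/touches 4:35 am–5:30 am → extend to 4:35 am–5:30 am.
4:50 am–5:20 am overlaps/touches 4:35 am–5:30 am → extend to 4:35 am–5:30 am.
10:10 am–11:05 am is disjoint → start new block.
10:15 am–10:55 am overlaps/touches 10:10 am–11:05 am → extend to 10:10 am–11:05 am.
10:20 am–10:30 am overlaps/touches 10:10 am–11:05 am → extend to 10:10 am–11:05 am.
10:25 am–10:35 am overlaps/touches 10:10 am–11:05 am → extend to 10:10 am–11:05 am.
11:15 am–6:40 pm is disjoint → start new block.

4:35 am–5:30 am, 10:10 am–11:05 am, 11:15 am–6:40 pm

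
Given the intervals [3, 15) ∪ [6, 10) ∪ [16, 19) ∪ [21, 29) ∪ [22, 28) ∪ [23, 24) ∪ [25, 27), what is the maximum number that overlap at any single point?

Walk the sorted start/end points keeping a running depth.
The depth first hits 3 at 23.

3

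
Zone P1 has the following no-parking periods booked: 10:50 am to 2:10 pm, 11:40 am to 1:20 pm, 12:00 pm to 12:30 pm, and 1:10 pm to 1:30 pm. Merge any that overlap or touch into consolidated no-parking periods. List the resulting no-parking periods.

11:40 am–1:20 pm overlaps/touches 10:50 am–2:10 pm → extend to 10:50 am–2:10 pm.
12:00 pm–12:30 pm overlaps/touches 10:50 am–2:10 pm → extend to 10:50 am–2:10 pm.
1:10 pm–1:30 pm overlaps/touches 10:50 am–2:10 pm → extend to 10:50 am–2:10 pm.

10:50 am–2:10 pm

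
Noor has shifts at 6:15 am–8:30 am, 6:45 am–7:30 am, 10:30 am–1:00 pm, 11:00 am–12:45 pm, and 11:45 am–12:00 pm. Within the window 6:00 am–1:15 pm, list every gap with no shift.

6:00 am-6:15 am, 8:30 am-10:30 am, 1:00 pm-1:15 pm

The merged coverage is 6:15 am-8:30 am, 10:30 am-1:00 pm.
Complement within 6:00 am-1:15 pm: 6:00 am-6:15 am, 8:30 am-10:30 am, 1:00 pm-1:15 pm.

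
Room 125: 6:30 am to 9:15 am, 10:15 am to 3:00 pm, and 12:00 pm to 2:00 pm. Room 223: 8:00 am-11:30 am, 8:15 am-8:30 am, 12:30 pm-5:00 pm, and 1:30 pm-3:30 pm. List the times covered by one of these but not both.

6:30 am-8:00 am, 9:15 am-10:15 am, 11:30 am-12:30 pm, 3:00 pm-5:00 pm

Merge the first list: 6:30 am-9:15 am, 10:15 am-3:00 pm.
Merge the second list: 8:00 am-11:30 am, 12:30 pm-5:00 pm.
Only in the first: 6:30 am-8:00 am, 11:30 am-12:30 pm.
Only in the second: 9:15 am-10:15 am, 3:00 pm-5:00 pm.
Together these are the periods covered by exactly one.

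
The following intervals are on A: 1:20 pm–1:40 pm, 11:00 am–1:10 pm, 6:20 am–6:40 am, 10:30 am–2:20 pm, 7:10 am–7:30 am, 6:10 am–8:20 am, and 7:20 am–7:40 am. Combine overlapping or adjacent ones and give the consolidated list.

Sort by start: 6:10 am-8:20 am, 6:20 am-6:40 am, 7:10 am-7:30 am, 7:20 am-7:40 am, 10:30 am-2:20 pm, 11:00 am-1:10 pm, 1:20 pm-1:40 pm.
6:20 am-6:40 am overlaps/touches 6:10 am-8:20 am → extend to 6:10 am-8:20 am.
7:10 am-7:30 am overlaps/touches 6:10 am-8:20 am → extend to 6:10 am-8:20 am.
7:20 am-7:40 am overlaps/touches 6:10 am-8:20 am → extend to 6:10 am-8:20 am.
10:30 am-2:20 pm is disjoint → start new block.
11:00 am-1:10 pm overlaps/touches 10:30 am-2:20 pm → extend to 10:30 am-2:20 pm.
1:20 pm-1:40 pm overlaps/touches 10:30 am-2:20 pm → extend to 10:30 am-2:20 pm.

6:10 am-8:20 am, 10:30 am-2:20 pm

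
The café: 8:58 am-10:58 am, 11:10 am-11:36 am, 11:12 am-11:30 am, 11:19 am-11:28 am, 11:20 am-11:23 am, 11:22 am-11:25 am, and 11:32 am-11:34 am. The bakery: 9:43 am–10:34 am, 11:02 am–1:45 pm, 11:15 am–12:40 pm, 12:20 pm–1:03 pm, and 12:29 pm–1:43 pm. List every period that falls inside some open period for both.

9:43 am-10:34 am, 11:10 am-11:36 am

First set merges to 8:58 am-10:58 am, 11:10 am-11:36 am.
Second set merges to 9:43 am-10:34 am, 11:02 am-1:45 pm.
8:58 am-10:58 am meets the second set on 9:43 am-10:34 am.
11:10 am-11:36 am meets the second set on 11:10 am-11:36 am.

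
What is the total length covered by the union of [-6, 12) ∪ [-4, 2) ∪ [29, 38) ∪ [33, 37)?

Merged: [-6, 12), [29, 38).
Lengths: 18 + 9 = 27.

27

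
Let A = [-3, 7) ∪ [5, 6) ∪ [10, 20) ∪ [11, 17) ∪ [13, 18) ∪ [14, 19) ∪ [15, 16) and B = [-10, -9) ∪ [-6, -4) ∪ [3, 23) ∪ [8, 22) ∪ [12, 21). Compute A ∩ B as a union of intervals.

[3, 7) ∪ [10, 20)

First set merges to [-3, 7), [10, 20).
Second set merges to [-10, -9), [-6, -4), [3, 23).
[-3, 7) meets the second set on [3, 7).
[10, 20) meets the second set on [10, 20).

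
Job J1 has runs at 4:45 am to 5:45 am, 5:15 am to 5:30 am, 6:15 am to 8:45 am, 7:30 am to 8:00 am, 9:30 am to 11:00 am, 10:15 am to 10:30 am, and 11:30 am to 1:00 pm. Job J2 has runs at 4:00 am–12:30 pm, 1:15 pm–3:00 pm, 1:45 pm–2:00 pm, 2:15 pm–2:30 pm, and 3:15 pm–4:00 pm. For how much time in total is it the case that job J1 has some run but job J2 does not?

30 min

A, merged: 4:45 am–5:45 am, 6:15 am–8:45 am, 9:30 am–11:00 am, 11:30 am–1:00 pm.
B, merged: 4:00 am–12:30 pm, 1:15 pm–3:00 pm, 3:15 pm–4:00 pm.
A \ B = 12:30 pm–1:00 pm.
Total: 30 min.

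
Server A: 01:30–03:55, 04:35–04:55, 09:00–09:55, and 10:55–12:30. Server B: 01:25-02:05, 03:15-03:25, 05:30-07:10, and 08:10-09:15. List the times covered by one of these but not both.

A but not B: 02:05–03:15, 03:25–03:55, 04:35–04:55, 09:15–09:55, 10:55–12:30.
B but not A: 01:25–01:30, 05:30–07:10, 08:10–09:00.
Combining gives A △ B.

01:25–01:30, 02:05–03:15, 03:25–03:55, 04:35–04:55, 05:30–07:10, 08:10–09:00, 09:15–09:55, 10:55–12:30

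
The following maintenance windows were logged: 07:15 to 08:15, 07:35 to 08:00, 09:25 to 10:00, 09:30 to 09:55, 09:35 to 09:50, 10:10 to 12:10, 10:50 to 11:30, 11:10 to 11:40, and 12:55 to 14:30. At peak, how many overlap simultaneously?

Walk the sorted start/end points keeping a running depth.
The depth first hits 3 at 09:35.

3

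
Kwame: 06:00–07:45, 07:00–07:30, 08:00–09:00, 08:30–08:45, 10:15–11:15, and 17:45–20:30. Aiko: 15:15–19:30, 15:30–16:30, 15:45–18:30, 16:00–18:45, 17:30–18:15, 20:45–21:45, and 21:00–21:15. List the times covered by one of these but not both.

A, merged: 06:00-07:45, 08:00-09:00, 10:15-11:15, 17:45-20:30.
B, merged: 15:15-19:30, 20:45-21:45.
A but not B: 06:00-07:45, 08:00-09:00, 10:15-11:15, 19:30-20:30.
B but not A: 15:15-17:45, 20:45-21:45.
Combining gives A △ B.

06:00-07:45, 08:00-09:00, 10:15-11:15, 15:15-17:45, 19:30-20:30, 20:45-21:45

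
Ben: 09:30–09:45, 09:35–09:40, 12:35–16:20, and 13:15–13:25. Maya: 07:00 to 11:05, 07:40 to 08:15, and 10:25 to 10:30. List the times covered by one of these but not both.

07:00–09:30, 09:45–11:05, 12:35–16:20

First set merges to 09:30–09:45, 12:35–16:20.
Second set merges to 07:00–11:05.
Only in the first: 12:35–16:20.
Only in the second: 07:00–09:30, 09:45–11:05.
Together these are the periods covered by exactly one.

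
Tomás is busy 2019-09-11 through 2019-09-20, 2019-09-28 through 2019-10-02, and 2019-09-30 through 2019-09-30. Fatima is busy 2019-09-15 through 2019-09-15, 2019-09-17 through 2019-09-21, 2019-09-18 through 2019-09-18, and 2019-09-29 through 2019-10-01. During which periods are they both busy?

Merge the first list: 2019-09-11 through 2019-09-20, 2019-09-28 through 2019-10-02.
Merge the second list: 2019-09-15 through 2019-09-15, 2019-09-17 through 2019-09-21, 2019-09-29 through 2019-10-01.
2019-09-11 through 2019-09-20 ∩ B → 2019-09-15 through 2019-09-15, 2019-09-17 through 2019-09-20.
2019-09-28 through 2019-10-02 ∩ B → 2019-09-29 through 2019-10-01.

2019-09-15 through 2019-09-15, 2019-09-17 through 2019-09-20, 2019-09-29 through 2019-10-01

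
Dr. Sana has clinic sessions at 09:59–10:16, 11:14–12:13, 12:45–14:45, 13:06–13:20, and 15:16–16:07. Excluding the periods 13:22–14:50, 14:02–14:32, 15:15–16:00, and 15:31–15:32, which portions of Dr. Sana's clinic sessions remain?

A, merged: 09:59–10:16, 11:14–12:13, 12:45–14:45, 15:16–16:07.
B, merged: 13:22–14:50, 15:15–16:00.
09:59–10:16: no B overlap → unchanged.
11:14–12:13: no B overlap → unchanged.
12:45–14:45 minus B → 12:45–13:22.
15:16–16:07 minus B → 16:00–16:07.

09:59–10:16, 11:14–12:13, 12:45–13:22, 16:00–16:07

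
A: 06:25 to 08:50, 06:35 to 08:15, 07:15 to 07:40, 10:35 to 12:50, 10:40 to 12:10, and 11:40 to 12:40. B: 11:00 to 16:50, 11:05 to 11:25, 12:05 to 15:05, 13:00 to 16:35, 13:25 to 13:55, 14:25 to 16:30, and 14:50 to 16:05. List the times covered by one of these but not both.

06:25–08:50, 10:35–11:00, 12:50–16:50

First set merges to 06:25–08:50, 10:35–12:50.
Second set merges to 11:00–16:50.
Only in the first: 06:25–08:50, 10:35–11:00.
Only in the second: 12:50–16:50.
Together these are the periods covered by exactly one.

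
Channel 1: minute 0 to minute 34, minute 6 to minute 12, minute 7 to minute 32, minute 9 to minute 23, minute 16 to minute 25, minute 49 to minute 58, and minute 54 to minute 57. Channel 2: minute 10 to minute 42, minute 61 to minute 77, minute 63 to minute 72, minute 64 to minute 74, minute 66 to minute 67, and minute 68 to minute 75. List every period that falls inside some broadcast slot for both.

minute 10 to minute 34

Merge the first list: minute 0 to minute 34, minute 49 to minute 58.
Merge the second list: minute 10 to minute 42, minute 61 to minute 77.
minute 0 to minute 34 meets the second set on minute 10 to minute 34.
minute 49 to minute 58: no overlap with the second set.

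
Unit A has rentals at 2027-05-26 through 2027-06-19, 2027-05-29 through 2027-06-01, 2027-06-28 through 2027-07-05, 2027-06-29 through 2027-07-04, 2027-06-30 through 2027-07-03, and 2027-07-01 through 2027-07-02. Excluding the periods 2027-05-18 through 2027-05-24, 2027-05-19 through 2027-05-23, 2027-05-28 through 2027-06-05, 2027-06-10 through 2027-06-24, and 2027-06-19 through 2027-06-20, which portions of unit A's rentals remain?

First set merges to 2027-05-26 through 2027-06-19, 2027-06-28 through 2027-07-05.
Second set merges to 2027-05-18 through 2027-05-24, 2027-05-28 through 2027-06-05, 2027-06-10 through 2027-06-24.
2027-05-26 through 2027-06-19 with B removed leaves 2027-05-26 through 2027-05-27, 2027-06-06 through 2027-06-09.
2027-06-28 through 2027-07-05 is untouched.

2027-05-26 through 2027-05-27, 2027-06-06 through 2027-06-09, 2027-06-28 through 2027-07-05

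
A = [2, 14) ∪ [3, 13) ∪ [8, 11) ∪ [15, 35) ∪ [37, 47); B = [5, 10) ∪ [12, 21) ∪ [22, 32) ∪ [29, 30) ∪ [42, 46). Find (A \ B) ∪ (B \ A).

Merge the first list: [2, 14), [15, 35), [37, 47).
Merge the second list: [5, 10), [12, 21), [22, 32), [42, 46).
A \ B = [2, 5), [10, 12), [21, 22), [32, 35), [37, 42), [46, 47).
B \ A = [14, 15).
Union of the two gives the symmetric difference.

[2, 5) ∪ [10, 12) ∪ [14, 15) ∪ [21, 22) ∪ [32, 35) ∪ [37, 42) ∪ [46, 47)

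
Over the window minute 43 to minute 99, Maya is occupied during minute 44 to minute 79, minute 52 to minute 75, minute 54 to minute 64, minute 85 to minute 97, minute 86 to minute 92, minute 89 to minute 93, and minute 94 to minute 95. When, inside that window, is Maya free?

After merging, the occupied span is minute 44 to minute 79, minute 85 to minute 97.
Complement within minute 43 to minute 99: minute 43 to minute 44, minute 79 to minute 85, minute 97 to minute 99.

minute 43 to minute 44, minute 79 to minute 85, minute 97 to minute 99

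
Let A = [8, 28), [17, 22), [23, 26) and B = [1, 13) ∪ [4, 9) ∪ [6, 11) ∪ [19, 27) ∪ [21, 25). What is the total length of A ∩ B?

13

First set merges to [8, 28).
Second set merges to [1, 13), [19, 27).
A ∩ B = [8, 13), [19, 27).
Total: 5 + 8 = 13.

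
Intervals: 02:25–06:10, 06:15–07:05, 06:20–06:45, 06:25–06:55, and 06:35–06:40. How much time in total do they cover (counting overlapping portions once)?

Merged: 02:25–06:10, 06:15–07:05.
Lengths: 3 h 45 min + 50 min = 4 h 35 min.

4 h 35 min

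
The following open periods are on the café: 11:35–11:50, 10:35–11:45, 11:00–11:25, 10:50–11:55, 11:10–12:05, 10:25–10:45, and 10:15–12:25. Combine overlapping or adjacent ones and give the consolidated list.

10:15-12:25

Sort by start: 10:15-12:25, 10:25-10:45, 10:35-11:45, 10:50-11:55, 11:00-11:25, 11:10-12:05, 11:35-11:50.
10:25-10:45 overlaps/touches 10:15-12:25 → extend to 10:15-12:25.
10:35-11:45 overlaps/touches 10:15-12:25 → extend to 10:15-12:25.
10:50-11:55 overlaps/touches 10:15-12:25 → extend to 10:15-12:25.
11:00-11:25 overlaps/touches 10:15-12:25 → extend to 10:15-12:25.
11:10-12:05 overlaps/touches 10:15-12:25 → extend to 10:15-12:25.
11:35-11:50 overlaps/touches 10:15-12:25 → extend to 10:15-12:25.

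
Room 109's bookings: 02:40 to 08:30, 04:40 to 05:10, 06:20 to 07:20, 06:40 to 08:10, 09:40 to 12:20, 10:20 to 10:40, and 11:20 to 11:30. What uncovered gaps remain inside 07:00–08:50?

After merging, the occupied span is 02:40–08:30, 09:40–12:20.
Gaps within 07:00–08:50: 08:30–08:50.

08:30–08:50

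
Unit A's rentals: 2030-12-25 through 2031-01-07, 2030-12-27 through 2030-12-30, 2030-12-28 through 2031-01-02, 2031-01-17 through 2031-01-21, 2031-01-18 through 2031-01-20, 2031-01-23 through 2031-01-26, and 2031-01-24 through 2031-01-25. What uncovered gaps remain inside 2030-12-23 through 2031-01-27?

2030-12-23 through 2030-12-24, 2031-01-08 through 2031-01-16, 2031-01-22 through 2031-01-22, 2031-01-27 through 2031-01-27

After merging, the occupied span is 2030-12-25 through 2031-01-07, 2031-01-17 through 2031-01-21, 2031-01-23 through 2031-01-26.
Uncovered inside 2030-12-23 through 2031-01-27: 2030-12-23 through 2030-12-24, 2031-01-08 through 2031-01-16, 2031-01-22 through 2031-01-22, 2031-01-27 through 2031-01-27.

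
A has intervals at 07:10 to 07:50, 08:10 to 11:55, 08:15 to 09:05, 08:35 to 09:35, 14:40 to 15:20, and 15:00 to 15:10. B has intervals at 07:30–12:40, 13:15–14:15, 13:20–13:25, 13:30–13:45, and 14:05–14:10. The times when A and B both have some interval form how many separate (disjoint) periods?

First set merges to 07:10–07:50, 08:10–11:55, 14:40–15:20.
Second set merges to 07:30–12:40, 13:15–14:15.
A ∩ B = 07:30–07:50, 08:10–11:55.
That is 2 disjoint pieces.

2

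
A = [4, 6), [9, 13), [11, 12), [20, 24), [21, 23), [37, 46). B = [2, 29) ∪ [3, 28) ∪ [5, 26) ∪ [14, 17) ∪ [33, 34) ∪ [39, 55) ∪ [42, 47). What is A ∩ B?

[4, 6) ∪ [9, 13) ∪ [20, 24) ∪ [39, 46)

A, merged: [4, 6), [9, 13), [20, 24), [37, 46).
B, merged: [2, 29), [33, 34), [39, 55).
[4, 6) ∩ B → [4, 6).
[9, 13) ∩ B → [9, 13).
[20, 24) ∩ B → [20, 24).
[37, 46) ∩ B → [39, 46).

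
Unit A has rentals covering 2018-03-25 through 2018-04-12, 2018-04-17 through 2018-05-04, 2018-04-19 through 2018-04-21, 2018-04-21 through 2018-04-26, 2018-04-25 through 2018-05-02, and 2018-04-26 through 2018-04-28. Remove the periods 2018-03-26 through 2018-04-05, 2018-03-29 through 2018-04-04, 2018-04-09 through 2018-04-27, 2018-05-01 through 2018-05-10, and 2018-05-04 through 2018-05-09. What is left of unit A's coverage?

A, merged: 2018-03-25 through 2018-04-12, 2018-04-17 through 2018-05-04.
B, merged: 2018-03-26 through 2018-04-05, 2018-04-09 through 2018-04-27, 2018-05-01 through 2018-05-10.
2018-03-25 through 2018-04-12 minus B → 2018-03-25 through 2018-03-25, 2018-04-06 through 2018-04-08.
2018-04-17 through 2018-05-04 minus B → 2018-04-28 through 2018-04-30.

2018-03-25 through 2018-03-25, 2018-04-06 through 2018-04-08, 2018-04-28 through 2018-04-30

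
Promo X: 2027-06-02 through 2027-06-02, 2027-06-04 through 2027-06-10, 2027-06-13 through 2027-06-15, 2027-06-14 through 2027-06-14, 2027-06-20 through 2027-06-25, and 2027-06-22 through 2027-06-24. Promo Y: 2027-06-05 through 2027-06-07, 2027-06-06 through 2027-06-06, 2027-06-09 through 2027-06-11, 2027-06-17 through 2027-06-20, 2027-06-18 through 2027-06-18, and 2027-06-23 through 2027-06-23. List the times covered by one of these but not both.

A, merged: 2027-06-02 through 2027-06-02, 2027-06-04 through 2027-06-10, 2027-06-13 through 2027-06-15, 2027-06-20 through 2027-06-25.
B, merged: 2027-06-05 through 2027-06-07, 2027-06-09 through 2027-06-11, 2027-06-17 through 2027-06-20, 2027-06-23 through 2027-06-23.
Only in the first: 2027-06-02 through 2027-06-02, 2027-06-04 through 2027-06-04, 2027-06-08 through 2027-06-08, 2027-06-13 through 2027-06-15, 2027-06-21 through 2027-06-22, 2027-06-24 through 2027-06-25.
Only in the second: 2027-06-11 through 2027-06-11, 2027-06-17 through 2027-06-19.
Together these are the periods covered by exactly one.

2027-06-02 through 2027-06-02, 2027-06-04 through 2027-06-04, 2027-06-08 through 2027-06-08, 2027-06-11 through 2027-06-11, 2027-06-13 through 2027-06-15, 2027-06-17 through 2027-06-19, 2027-06-21 through 2027-06-22, 2027-06-24 through 2027-06-25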